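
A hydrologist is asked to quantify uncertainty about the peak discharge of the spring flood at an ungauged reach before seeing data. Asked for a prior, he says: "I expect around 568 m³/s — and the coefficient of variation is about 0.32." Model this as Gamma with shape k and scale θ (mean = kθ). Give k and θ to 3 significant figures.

For Gamma(k, scale θ): mean = kθ, variance = kθ², so CV = 1/√k.
CV = 0.32, hence k = 1/CV² = 9.77.
Then θ = mean/k = 568/9.77 = 58.2.

k ≈ 9.77, θ ≈ 58.2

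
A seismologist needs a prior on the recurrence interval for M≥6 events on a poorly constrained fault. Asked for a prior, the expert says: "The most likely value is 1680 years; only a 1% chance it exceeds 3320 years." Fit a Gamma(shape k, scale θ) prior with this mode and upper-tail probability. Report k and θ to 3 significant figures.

Gamma(k,θ) with k>1 has mode (k−1)θ, so θ = 1680/(k−1).
Need P(X < 3320) = 0.99 with θ tied to k this way. Start at k = 2, θ = 1680: P(X<3320) ≈ 0.588.
Too low — raise k to concentrate. Iterating converges to k ≈ 11.6.
Then θ = 1680/(11.6−1) ≈ 158.

k ≈ 11.6, θ ≈ 158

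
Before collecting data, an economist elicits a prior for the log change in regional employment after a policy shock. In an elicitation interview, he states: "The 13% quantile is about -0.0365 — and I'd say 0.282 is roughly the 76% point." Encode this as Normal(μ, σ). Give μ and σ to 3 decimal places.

The p-quantile of Normal(μ,σ) is μ + z_p·σ, with z_{0.13} = -1.126 and z_{0.76} = 0.7063.
Eliminate σ: μ = (z₂·x₁ − z₁·x₂)/(z₂ − z₁) = (0.7063·-0.0365 − (-1.126)·0.282)/1.833 = 0.159.
Then σ = (x₂ − x₁)/(z₂ − z₁) = (0.282 − -0.0365)/1.833 = 0.174.

μ = 0.159, σ = 0.174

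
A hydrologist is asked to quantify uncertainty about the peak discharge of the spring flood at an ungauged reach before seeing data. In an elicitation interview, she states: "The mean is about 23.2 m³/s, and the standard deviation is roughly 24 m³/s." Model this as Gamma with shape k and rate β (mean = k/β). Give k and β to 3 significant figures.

k ≈ 0.934, β ≈ 0.0403

For Gamma(k, rate β): mean = k/β, variance = k/β², so CV = 1/√k.
CV = SD/mean = 24/23.2 = 1.034, hence k = 1/CV² = 0.934.
Then β = k/mean = 0.934/23.2 = 0.0403.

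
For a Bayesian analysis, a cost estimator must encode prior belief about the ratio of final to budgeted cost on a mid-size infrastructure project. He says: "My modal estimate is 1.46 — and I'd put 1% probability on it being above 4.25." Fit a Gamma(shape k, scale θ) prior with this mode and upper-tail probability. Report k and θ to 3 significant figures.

Gamma(k,θ) with k>1 has mode (k−1)θ, so θ = 1.46/(k−1).
Need P(X < 4.25) = 0.99 with θ tied to k this way. Start at k = 2, θ = 1.46: P(X<4.25) ≈ 0.787.
Too low — raise k to concentrate. Iterating converges to k ≈ 4.97.
Then θ = 1.46/(4.97−1) ≈ 0.368.

k ≈ 4.97, θ ≈ 0.368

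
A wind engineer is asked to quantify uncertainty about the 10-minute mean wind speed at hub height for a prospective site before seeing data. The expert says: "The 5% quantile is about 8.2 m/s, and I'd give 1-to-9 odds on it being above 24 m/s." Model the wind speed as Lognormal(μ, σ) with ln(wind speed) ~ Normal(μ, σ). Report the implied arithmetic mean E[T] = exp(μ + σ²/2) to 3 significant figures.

E[T] ≈ 16 m/s

If T ~ Lognormal(μ,σ) then ln T ~ Normal(μ,σ), so the p-quantile of ln T is μ + z_p·σ.
ln(8.2) = 2.104 and ln(24) = 3.178; z_{0.05} = -1.645, z_{0.9} = 1.282.
σ = (3.178 − 2.104)/(1.282 − (-1.645)) = 0.367.
μ = 2.104 − (-1.645)·0.367 = 2.708.
E[T] = exp(μ + σ²/2) = exp(2.708 + 0.0673) = 16 m/s.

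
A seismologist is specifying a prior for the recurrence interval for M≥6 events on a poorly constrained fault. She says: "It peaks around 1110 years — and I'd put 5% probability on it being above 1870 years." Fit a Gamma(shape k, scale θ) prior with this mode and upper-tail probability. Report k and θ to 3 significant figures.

Gamma(k,θ) with k>1 has mode (k−1)θ, so θ = 1110/(k−1).
Need P(X < 1870) = 0.95 with θ tied to k this way. Start at k = 2, θ = 1110: P(X<1870) ≈ 0.502.
Too low — raise k to concentrate. Iterating converges to k ≈ 11.3.
Then θ = 1110/(11.3−1) ≈ 108.

k ≈ 11.3, θ ≈ 108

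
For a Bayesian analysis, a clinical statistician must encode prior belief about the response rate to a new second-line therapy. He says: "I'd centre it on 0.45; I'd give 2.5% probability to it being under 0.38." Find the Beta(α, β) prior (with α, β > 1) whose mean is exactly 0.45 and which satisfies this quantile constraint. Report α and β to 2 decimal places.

With mean 0.45 fixed, write α = 0.45s, β = 0.55s where s = α+β.
Need P(θ < 0.38) = 0.025 under Beta(0.45s, 0.55s). Normal approximation: (q−m)/√(m(1−m)/s) ≈ z_{0.025} = -1.96, so s ≈ 0.45·0.55·(-1.96)²/(0.38−0.45)² = 194.0.
At s = 194.0: P(θ<0.38) ≈ 0.024. Adjusting to match 0.025 gives s ≈ 189.86.
So α = 0.45·189.86 ≈ 85.44, β = 0.55·189.86 ≈ 104.42.

α ≈ 85.44, β ≈ 104.42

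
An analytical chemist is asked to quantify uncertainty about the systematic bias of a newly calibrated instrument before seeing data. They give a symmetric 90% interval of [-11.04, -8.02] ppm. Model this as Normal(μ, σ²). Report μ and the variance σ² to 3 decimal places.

μ = -9.530, σ² = 0.843

A symmetric 90% interval runs μ ± z·σ with z = 1.645.
Half-width = 1.51, so σ = 1.51/1.645 = 0.9180 and σ² = 0.843.
μ is the interval midpoint, -9.530.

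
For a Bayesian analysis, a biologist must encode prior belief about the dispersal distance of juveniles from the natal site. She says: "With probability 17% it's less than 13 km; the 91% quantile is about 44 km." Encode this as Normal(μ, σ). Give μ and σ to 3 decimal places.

The p-quantile of Normal(μ,σ) is μ + z_p·σ, with z_{0.17} = -0.9542 and z_{0.91} = 1.341.
Eliminate σ: μ = (z₂·x₁ − z₁·x₂)/(z₂ − z₁) = (1.341·13 − (-0.9542)·44)/2.295 = 25.889.
Then σ = (x₂ − x₁)/(z₂ − z₁) = (44 − 13)/2.295 = 13.508.

μ = 25.889, σ = 13.508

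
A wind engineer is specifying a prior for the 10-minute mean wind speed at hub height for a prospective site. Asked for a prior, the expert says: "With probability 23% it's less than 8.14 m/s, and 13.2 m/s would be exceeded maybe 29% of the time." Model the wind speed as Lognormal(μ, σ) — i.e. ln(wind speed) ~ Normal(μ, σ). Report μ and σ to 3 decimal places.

If T ~ Lognormal(μ,σ) then ln T ~ Normal(μ,σ), so the p-quantile of ln T is μ + z_p·σ.
ln(8.14) = 2.097 and ln(13.2) = 2.58; z_{0.23} = -0.7388, z_{0.71} = 0.5534.
σ = (2.58 − 2.097)/(0.5534 − (-0.7388)) = 0.374.
μ = 2.097 − (-0.7388)·0.374 = 2.373.

μ ≈ 2.373, σ ≈ 0.374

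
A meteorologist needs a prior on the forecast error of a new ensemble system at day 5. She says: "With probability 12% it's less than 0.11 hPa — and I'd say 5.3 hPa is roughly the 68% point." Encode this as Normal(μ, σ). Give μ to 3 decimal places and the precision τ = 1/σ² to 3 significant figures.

μ = 3.822, τ = 0.1

The p-quantile of Normal(μ,σ) is μ + z_p·σ, with z_{0.12} = -1.175 and z_{0.68} = 0.4677.
Eliminate σ: μ = (z₂·x₁ − z₁·x₂)/(z₂ − z₁) = (0.4677·0.11 − (-1.175)·5.3)/1.643 = 3.822.
Then σ = (x₂ − x₁)/(z₂ − z₁) = (5.3 − 0.11)/1.643 = 3.159.
Precision τ = 1/σ² = 1/3.159² = 0.1.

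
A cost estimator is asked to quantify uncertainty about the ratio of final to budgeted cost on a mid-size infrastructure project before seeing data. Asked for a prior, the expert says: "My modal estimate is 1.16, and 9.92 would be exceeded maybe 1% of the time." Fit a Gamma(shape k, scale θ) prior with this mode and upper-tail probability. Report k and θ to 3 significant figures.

Gamma(k,θ) with k>1 has mode (k−1)θ, so θ = 1.16/(k−1).
Need P(X < 9.92) = 0.99 with θ tied to k this way. Start at k = 2, θ = 1.16: P(X<9.92) ≈ 0.998.
Too high — lower k to spread out. Iterating converges to k ≈ 1.71.
Then θ = 1.16/(1.71−1) ≈ 1.63.

k ≈ 1.71, θ ≈ 1.63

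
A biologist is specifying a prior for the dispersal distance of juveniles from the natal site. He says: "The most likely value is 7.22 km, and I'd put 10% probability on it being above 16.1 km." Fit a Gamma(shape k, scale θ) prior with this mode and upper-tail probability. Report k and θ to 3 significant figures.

k ≈ 3.99, θ ≈ 2.41

Gamma(k,θ) with k>1 has mode (k−1)θ, so θ = 7.22/(k−1).
Need P(X < 16.1) = 0.9 with θ tied to k this way. Start at k = 2, θ = 7.22: P(X<16.1) ≈ 0.653.
Too low — raise k to concentrate. Iterating converges to k ≈ 3.99.
Then θ = 7.22/(3.99−1) ≈ 2.41.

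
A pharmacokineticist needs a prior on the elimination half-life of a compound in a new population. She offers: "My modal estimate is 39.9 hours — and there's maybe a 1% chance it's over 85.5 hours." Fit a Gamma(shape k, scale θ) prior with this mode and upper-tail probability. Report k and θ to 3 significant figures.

k ≈ 9.34, θ ≈ 4.78

Gamma(k,θ) with k>1 has mode (k−1)θ, so θ = 39.9/(k−1).
Need P(X < 85.5) = 0.99 with θ tied to k this way. Start at k = 2, θ = 39.9: P(X<85.5) ≈ 0.631.
Too low — raise k to concentrate. Iterating converges to k ≈ 9.34.
Then θ = 39.9/(9.34−1) ≈ 4.78.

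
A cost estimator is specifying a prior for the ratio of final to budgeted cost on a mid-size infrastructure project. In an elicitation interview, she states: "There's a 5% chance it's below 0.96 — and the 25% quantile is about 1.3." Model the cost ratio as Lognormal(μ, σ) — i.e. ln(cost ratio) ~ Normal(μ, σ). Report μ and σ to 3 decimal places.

μ ≈ 0.473, σ ≈ 0.312

If T ~ Lognormal(μ,σ) then ln T ~ Normal(μ,σ), so the p-quantile of ln T is μ + z_p·σ.
ln(0.96) = -0.04082 and ln(1.3) = 0.2624; z_{0.05} = -1.645, z_{0.25} = -0.6745.
σ = (0.2624 − -0.04082)/(-0.6745 − (-1.645)) = 0.312.
μ = -0.04082 − (-1.645)·0.312 = 0.473.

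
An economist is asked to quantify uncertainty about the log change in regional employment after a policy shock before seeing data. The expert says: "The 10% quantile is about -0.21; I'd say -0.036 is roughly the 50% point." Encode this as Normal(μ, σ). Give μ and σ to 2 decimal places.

For Normal(μ,σ), the p-quantile is μ + z_p·σ. Here z_{0.1} = -1.282, z_{0.5} = 0.
So -0.21 = μ − 1.282σ and -0.036 = μ + 0σ.
Subtracting: σ = (-0.036 − -0.21)/(0 − (-1.282)) = 0.14.
Then μ = -0.21 − (-1.282)·0.14 = -0.04.

μ = -0.04, σ = 0.14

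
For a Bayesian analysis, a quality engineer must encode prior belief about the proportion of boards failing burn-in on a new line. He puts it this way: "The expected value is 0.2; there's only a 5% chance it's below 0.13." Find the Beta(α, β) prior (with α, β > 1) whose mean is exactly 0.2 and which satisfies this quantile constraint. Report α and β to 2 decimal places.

With mean 0.2 fixed, write α = 0.2s, β = 0.8s where s = α+β.
Need P(θ < 0.13) = 0.05 under Beta(0.2s, 0.8s). Normal approximation: (q−m)/√(m(1−m)/s) ≈ z_{0.05} = -1.64, so s ≈ 0.2·0.8·(-1.64)²/(0.13−0.2)² = 88.3.
At s = 88.3: P(θ<0.13) ≈ 0.038. Adjusting to match 0.05 gives s ≈ 76.64.
So α = 0.2·76.64 ≈ 15.33, β = 0.8·76.64 ≈ 61.31.

α ≈ 15.33, β ≈ 61.31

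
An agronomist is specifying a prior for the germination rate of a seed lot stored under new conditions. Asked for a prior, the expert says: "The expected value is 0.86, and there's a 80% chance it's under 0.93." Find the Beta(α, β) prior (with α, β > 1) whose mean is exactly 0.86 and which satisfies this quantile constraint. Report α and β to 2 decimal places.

With mean 0.86 fixed, write α = 0.86s, β = 0.14s where s = α+β.
Need P(θ < 0.93) = 0.8 under Beta(0.86s, 0.14s). Normal approximation: (q−m)/√(m(1−m)/s) ≈ z_{0.8} = 0.842, so s ≈ 0.86·0.14·(0.842)²/(0.93−0.86)² = 17.4.
At s = 17.4: P(θ<0.93) ≈ 0.797. Adjusting to match 0.8 gives s ≈ 17.74.
So α = 0.86·17.74 ≈ 15.26, β = 0.14·17.74 ≈ 2.48.

α ≈ 15.26, β ≈ 2.48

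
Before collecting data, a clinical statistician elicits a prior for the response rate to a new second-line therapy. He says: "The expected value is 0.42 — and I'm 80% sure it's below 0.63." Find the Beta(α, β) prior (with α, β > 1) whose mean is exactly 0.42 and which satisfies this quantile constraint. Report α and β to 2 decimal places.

α ≈ 1.63, β ≈ 2.25

With mean 0.42 fixed, write α = 0.42s, β = 0.58s where s = α+β.
Need P(θ < 0.63) = 0.8 under Beta(0.42s, 0.58s). Normal approximation: (q−m)/√(m(1−m)/s) ≈ z_{0.8} = 0.842, so s ≈ 0.42·0.58·(0.842)²/(0.63−0.42)² = 3.9.
At s = 3.9: P(θ<0.63) ≈ 0.801. Adjusting to match 0.8 gives s ≈ 3.88.
So α = 0.42·3.88 ≈ 1.63, β = 0.58·3.88 ≈ 2.25.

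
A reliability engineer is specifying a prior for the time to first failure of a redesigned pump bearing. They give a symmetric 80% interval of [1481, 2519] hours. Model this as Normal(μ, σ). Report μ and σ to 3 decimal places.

A symmetric 80% interval runs μ ± z·σ with z = 1.282.
Half-width = 519, so σ = 519/1.282 = 404.978.
μ is the interval midpoint, 2000.000.

μ = 2000.000, σ = 404.978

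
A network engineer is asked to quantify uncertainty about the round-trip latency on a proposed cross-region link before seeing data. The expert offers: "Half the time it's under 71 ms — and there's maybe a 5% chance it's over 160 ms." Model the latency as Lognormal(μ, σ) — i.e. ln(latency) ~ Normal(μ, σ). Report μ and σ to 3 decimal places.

If T ~ Lognormal(μ,σ) then ln T ~ Normal(μ,σ), so the p-quantile of ln T is μ + z_p·σ.
ln(71) = 4.263 and ln(160) = 5.075; z_{0.5} = 0, z_{0.95} = 1.645.
σ = (5.075 − 4.263)/(1.645 − (0)) = 0.494.
μ = 4.263 − (0)·0.494 = 4.263.

μ ≈ 4.263, σ ≈ 0.494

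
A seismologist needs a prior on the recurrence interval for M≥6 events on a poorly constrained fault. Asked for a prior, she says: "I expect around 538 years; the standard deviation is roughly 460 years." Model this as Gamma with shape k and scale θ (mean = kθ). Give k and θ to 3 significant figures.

For Gamma(k, scale θ): mean = kθ, variance = kθ², so CV = 1/√k.
CV = SD/mean = 460/538 = 0.855, hence k = 1/CV² = 1.37.
Then θ = mean/k = 538/1.37 = 393.

k ≈ 1.37, θ ≈ 393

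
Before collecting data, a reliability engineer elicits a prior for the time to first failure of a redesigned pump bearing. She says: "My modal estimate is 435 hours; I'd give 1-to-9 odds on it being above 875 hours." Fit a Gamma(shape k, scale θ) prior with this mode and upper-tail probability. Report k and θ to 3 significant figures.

Gamma(k,θ) with k>1 has mode (k−1)θ, so θ = 435/(k−1).
Need P(X < 875) = 0.9 with θ tied to k this way. Start at k = 2, θ = 435: P(X<875) ≈ 0.597.
Too low — raise k to concentrate. Iterating converges to k ≈ 4.93.
Then θ = 435/(4.93−1) ≈ 111.

k ≈ 4.93, θ ≈ 111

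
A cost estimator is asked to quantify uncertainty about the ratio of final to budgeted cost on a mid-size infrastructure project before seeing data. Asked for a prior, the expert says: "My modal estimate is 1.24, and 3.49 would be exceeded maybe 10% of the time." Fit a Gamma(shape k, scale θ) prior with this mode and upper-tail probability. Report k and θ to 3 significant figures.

k ≈ 2.78, θ ≈ 0.695

Gamma(k,θ) with k>1 has mode (k−1)θ, so θ = 1.24/(k−1).
Need P(X < 3.49) = 0.9 with θ tied to k this way. Start at k = 2, θ = 1.24: P(X<3.49) ≈ 0.771.
Too low — raise k to concentrate. Iterating converges to k ≈ 2.78.
Then θ = 1.24/(2.78−1) ≈ 0.695.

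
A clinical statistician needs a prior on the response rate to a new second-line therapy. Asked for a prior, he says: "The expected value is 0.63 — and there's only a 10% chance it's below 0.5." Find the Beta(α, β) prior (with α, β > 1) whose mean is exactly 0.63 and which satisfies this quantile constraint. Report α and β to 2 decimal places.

α ≈ 14.58, β ≈ 8.56

With mean 0.63 fixed, write α = 0.63s, β = 0.37s where s = α+β.
Need P(θ < 0.5) = 0.1 under Beta(0.63s, 0.37s). Normal approximation: (q−m)/√(m(1−m)/s) ≈ z_{0.1} = -1.28, so s ≈ 0.63·0.37·(-1.28)²/(0.5−0.63)² = 22.7.
At s = 22.7: P(θ<0.5) ≈ 0.102. Adjusting to match 0.1 gives s ≈ 23.14.
So α = 0.63·23.14 ≈ 14.58, β = 0.37·23.14 ≈ 8.56.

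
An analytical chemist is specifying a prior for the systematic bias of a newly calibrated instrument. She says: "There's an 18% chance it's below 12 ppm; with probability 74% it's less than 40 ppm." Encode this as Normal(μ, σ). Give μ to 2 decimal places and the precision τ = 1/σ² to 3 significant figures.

μ = 28.44, τ = 0.0031

For Normal(μ,σ), the p-quantile is μ + z_p·σ. Here z_{0.18} = -0.9154, z_{0.74} = 0.6433.
So 12 = μ − 0.9154σ and 40 = μ + 0.6433σ.
Subtracting: σ = (40 − 12)/(0.6433 − (-0.9154)) = 17.96.
Then μ = 12 − (-0.9154)·17.96 = 28.44.
Precision τ = 1/σ² = 1/17.96² = 0.0031.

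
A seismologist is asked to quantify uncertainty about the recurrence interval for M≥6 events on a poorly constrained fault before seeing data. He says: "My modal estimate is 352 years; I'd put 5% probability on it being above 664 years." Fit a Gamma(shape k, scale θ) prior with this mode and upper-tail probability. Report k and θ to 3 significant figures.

Gamma(k,θ) with k>1 has mode (k−1)θ, so θ = 352/(k−1).
Need P(X < 664) = 0.95 with θ tied to k this way. Start at k = 2, θ = 352: P(X<664) ≈ 0.562.
Too low — raise k to concentrate. Iterating converges to k ≈ 7.9.
Then θ = 352/(7.9−1) ≈ 51.

k ≈ 7.9, θ ≈ 51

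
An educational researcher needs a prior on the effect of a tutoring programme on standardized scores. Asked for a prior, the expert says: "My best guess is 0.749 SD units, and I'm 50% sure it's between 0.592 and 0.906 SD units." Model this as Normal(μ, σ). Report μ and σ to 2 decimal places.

A symmetric 50% interval runs μ ± z·σ with z = 0.6745.
Half-width = 0.157, so σ = 0.157/0.6745 = 0.23.
μ is the stated best guess, 0.75.

μ = 0.75, σ = 0.23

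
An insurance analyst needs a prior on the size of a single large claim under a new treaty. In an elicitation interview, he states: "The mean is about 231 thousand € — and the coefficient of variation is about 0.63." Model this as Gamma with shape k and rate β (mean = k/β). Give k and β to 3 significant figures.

k ≈ 2.52, β ≈ 0.0109

For Gamma(k, rate β): mean = k/β, variance = k/β², so CV = 1/√k.
CV = 0.63, hence k = 1/CV² = 2.52.
Then β = k/mean = 2.52/231 = 0.0109.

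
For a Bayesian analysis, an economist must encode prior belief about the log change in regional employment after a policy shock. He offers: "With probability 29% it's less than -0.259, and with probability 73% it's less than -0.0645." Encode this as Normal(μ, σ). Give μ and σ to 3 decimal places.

μ = -0.167, σ = 0.167

For Normal(μ,σ), the p-quantile is μ + z_p·σ. Here z_{0.29} = -0.5534, z_{0.73} = 0.6128.
So -0.259 = μ − 0.5534σ and -0.0645 = μ + 0.6128σ.
Subtracting: σ = (-0.0645 − -0.259)/(0.6128 − (-0.5534)) = 0.167.
Then μ = -0.259 − (-0.5534)·0.167 = -0.167.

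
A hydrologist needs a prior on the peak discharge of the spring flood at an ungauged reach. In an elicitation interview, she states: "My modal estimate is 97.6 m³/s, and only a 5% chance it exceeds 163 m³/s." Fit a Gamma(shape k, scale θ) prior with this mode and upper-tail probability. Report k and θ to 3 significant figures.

Gamma(k,θ) with k>1 has mode (k−1)θ, so θ = 97.6/(k−1).
Need P(X < 163) = 0.95 with θ tied to k this way. Start at k = 2, θ = 97.6: P(X<163) ≈ 0.497.
Too low — raise k to concentrate. Iterating converges to k ≈ 11.6.
Then θ = 97.6/(11.6−1) ≈ 9.19.

k ≈ 11.6, θ ≈ 9.19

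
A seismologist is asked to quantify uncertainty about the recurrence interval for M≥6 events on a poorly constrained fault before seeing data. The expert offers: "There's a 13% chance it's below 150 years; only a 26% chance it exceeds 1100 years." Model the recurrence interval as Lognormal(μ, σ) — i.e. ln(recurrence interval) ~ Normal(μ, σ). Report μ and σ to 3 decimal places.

If T ~ Lognormal(μ,σ) then ln T ~ Normal(μ,σ), so the p-quantile of ln T is μ + z_p·σ.
ln(150) = 5.011 and ln(1100) = 7.003; z_{0.13} = -1.126, z_{0.74} = 0.6433.
σ = (7.003 − 5.011)/(0.6433 − (-1.126)) = 1.126.
μ = 5.011 − (-1.126)·1.126 = 6.279.

μ ≈ 6.279, σ ≈ 1.126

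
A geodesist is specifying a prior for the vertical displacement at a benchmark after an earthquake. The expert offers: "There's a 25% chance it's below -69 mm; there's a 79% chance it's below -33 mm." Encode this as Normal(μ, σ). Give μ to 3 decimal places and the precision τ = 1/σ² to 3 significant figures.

μ = -52.604, τ = 0.00169

For Normal(μ,σ), the p-quantile is μ + z_p·σ. Here z_{0.25} = -0.6745, z_{0.79} = 0.8064.
So -69 = μ − 0.6745σ and -33 = μ + 0.8064σ.
Subtracting: σ = (-33 − -69)/(0.8064 − (-0.6745)) = 24.309.
Then μ = -69 − (-0.6745)·24.309 = -52.604.
Precision τ = 1/σ² = 1/24.31² = 0.00169.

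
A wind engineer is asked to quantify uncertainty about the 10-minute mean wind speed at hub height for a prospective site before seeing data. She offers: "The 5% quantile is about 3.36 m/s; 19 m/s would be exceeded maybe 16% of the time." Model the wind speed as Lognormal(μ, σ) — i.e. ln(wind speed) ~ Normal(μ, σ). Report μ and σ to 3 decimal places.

μ ≈ 2.292, σ ≈ 0.656

If T ~ Lognormal(μ,σ) then ln T ~ Normal(μ,σ), so the p-quantile of ln T is μ + z_p·σ.
ln(3.36) = 1.212 and ln(19) = 2.944; z_{0.05} = -1.645, z_{0.84} = 0.9945.
σ = (2.944 − 1.212)/(0.9945 − (-1.645)) = 0.656.
μ = 1.212 − (-1.645)·0.656 = 2.292.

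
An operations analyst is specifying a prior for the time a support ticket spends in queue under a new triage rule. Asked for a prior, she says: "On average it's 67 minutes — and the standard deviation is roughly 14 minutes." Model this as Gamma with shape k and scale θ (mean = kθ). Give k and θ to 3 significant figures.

k ≈ 22.9, θ ≈ 2.93

For Gamma(k, scale θ): mean = kθ, variance = kθ², so CV = 1/√k.
CV = SD/mean = 14/67 = 0.209, hence k = 1/CV² = 22.9.
Then θ = mean/k = 67/22.9 = 2.93.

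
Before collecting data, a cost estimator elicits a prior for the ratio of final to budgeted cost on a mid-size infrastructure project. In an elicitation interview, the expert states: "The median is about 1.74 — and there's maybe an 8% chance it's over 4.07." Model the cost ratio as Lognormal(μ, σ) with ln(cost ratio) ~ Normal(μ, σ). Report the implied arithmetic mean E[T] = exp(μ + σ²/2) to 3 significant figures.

E[T] ≈ 2.09

If T ~ Lognormal(μ,σ) then ln T ~ Normal(μ,σ), so the p-quantile of ln T is μ + z_p·σ.
ln(1.74) = 0.5539 and ln(4.07) = 1.404; z_{0.5} = 0, z_{0.92} = 1.405.
σ = (1.404 − 0.5539)/(1.405 − (0)) = 0.605.
μ = 0.5539 − (0)·0.605 = 0.554.
E[T] = exp(μ + σ²/2) = exp(0.554 + 0.1829) = 2.09.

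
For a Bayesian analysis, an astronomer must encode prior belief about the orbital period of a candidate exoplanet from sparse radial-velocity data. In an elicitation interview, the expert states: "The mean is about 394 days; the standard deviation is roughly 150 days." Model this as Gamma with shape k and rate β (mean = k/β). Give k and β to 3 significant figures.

k ≈ 6.9, β ≈ 0.0175

For Gamma(k, rate β): mean = k/β, variance = k/β², so CV = 1/√k.
CV = SD/mean = 150/394 = 0.3807, hence k = 1/CV² = 6.9.
Then β = k/mean = 6.9/394 = 0.0175.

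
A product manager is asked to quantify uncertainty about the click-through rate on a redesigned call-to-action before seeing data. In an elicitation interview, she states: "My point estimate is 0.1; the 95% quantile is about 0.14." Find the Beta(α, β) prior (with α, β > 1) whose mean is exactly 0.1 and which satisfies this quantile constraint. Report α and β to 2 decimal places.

With mean 0.1 fixed, write α = 0.1s, β = 0.9s where s = α+β.
Need P(θ < 0.14) = 0.95 under Beta(0.1s, 0.9s). Normal approximation: (q−m)/√(m(1−m)/s) ≈ z_{0.95} = 1.64, so s ≈ 0.1·0.9·(1.64)²/(0.14−0.1)² = 152.2.
At s = 152.2: P(θ<0.14) ≈ 0.940. Adjusting to match 0.95 gives s ≈ 171.95.
So α = 0.1·171.95 ≈ 17.20, β = 0.9·171.95 ≈ 154.76.

α ≈ 17.20, β ≈ 154.76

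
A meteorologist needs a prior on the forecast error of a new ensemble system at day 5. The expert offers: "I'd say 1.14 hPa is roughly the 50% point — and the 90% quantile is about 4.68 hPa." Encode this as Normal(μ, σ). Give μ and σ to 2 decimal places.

μ = 1.14, σ = 2.76

The p-quantile of Normal(μ,σ) is μ + z_p·σ, with z_{0.5} = 0 and z_{0.9} = 1.282.
Eliminate σ: μ = (z₂·x₁ − z₁·x₂)/(z₂ − z₁) = (1.282·1.14 − (0)·4.68)/1.282 = 1.14.
Then σ = (x₂ − x₁)/(z₂ − z₁) = (4.68 − 1.14)/1.282 = 2.76.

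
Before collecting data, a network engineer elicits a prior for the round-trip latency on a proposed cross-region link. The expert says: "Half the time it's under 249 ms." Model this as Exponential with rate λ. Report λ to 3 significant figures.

λ ≈ 0.00278

Exponential median = ln 2 / λ, so λ = ln 2 / 249.0 = 0.00278.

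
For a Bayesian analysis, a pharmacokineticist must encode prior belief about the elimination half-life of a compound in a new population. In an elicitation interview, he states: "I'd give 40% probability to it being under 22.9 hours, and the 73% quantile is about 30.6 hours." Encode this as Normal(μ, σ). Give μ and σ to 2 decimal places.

The p-quantile of Normal(μ,σ) is μ + z_p·σ, with z_{0.4} = -0.2533 and z_{0.73} = 0.6128.
Eliminate σ: μ = (z₂·x₁ − z₁·x₂)/(z₂ − z₁) = (0.6128·22.9 − (-0.2533)·30.6)/0.8662 = 25.15.
Then σ = (x₂ − x₁)/(z₂ − z₁) = (30.6 − 22.9)/0.8662 = 8.89.

μ = 25.15, σ = 8.89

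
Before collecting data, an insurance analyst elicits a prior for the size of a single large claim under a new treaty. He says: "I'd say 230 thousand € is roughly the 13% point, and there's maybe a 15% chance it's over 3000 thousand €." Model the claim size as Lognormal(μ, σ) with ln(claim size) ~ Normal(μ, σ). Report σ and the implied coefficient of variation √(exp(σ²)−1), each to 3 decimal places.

If T ~ Lognormal(μ,σ) then ln T ~ Normal(μ,σ), so the p-quantile of ln T is μ + z_p·σ.
ln(230) = 5.438 and ln(3000) = 8.006; z_{0.13} = -1.126, z_{0.85} = 1.036.
σ = (8.006 − 5.438)/(1.036 − (-1.126)) = 1.187.
μ = 5.438 − (-1.126)·1.187 = 6.776.
CV = √(exp(σ²)−1) = √(exp(1.4101)−1) = 1.760.

σ ≈ 1.187, CV ≈ 1.760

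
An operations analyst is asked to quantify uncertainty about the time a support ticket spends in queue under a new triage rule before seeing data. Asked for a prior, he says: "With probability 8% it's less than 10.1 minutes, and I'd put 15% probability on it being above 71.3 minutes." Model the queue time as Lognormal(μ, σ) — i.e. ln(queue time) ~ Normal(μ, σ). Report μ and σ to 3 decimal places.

μ ≈ 3.437, σ ≈ 0.800

If T ~ Lognormal(μ,σ) then ln T ~ Normal(μ,σ), so the p-quantile of ln T is μ + z_p·σ.
ln(10.1) = 2.313 and ln(71.3) = 4.267; z_{0.08} = -1.405, z_{0.85} = 1.036.
σ = (4.267 − 2.313)/(1.036 − (-1.405)) = 0.800.
μ = 2.313 − (-1.405)·0.800 = 3.437.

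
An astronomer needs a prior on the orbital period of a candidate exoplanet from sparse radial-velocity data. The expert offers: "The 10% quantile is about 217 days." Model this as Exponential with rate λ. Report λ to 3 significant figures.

λ ≈ 0.000486

P(T < 217.0) = 1 − e^(−λ·217.0) = 0.1, so λ = −ln(1−0.1)/217.0 = −ln(0.9)/217.0 = 0.000486.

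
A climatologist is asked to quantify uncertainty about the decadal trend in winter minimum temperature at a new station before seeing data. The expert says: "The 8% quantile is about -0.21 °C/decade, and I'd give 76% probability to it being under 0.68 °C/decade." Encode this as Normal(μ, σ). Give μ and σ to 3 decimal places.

μ = 0.382, σ = 0.422

For Normal(μ,σ), the p-quantile is μ + z_p·σ. Here z_{0.08} = -1.405, z_{0.76} = 0.7063.
So -0.21 = μ − 1.405σ and 0.68 = μ + 0.7063σ.
Subtracting: σ = (0.68 − -0.21)/(0.7063 − (-1.405)) = 0.422.
Then μ = -0.21 − (-1.405)·0.422 = 0.382.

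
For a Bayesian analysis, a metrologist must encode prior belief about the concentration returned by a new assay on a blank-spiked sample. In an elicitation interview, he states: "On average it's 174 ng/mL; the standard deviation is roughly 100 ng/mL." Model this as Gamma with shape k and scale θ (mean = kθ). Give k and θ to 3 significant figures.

k ≈ 3.03, θ ≈ 57.5

For Gamma(k, scale θ): mean = kθ, variance = kθ², so CV = 1/√k.
CV = SD/mean = 100/174 = 0.5747, hence k = 1/CV² = 3.03.
Then θ = mean/k = 174/3.03 = 57.5.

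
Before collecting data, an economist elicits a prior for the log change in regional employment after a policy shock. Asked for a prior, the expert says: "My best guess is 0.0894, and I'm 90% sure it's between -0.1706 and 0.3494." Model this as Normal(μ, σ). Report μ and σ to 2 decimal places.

A symmetric 90% interval runs μ ± z·σ with z = 1.645.
Half-width = 0.26, so σ = 0.26/1.645 = 0.16.
μ is the stated best guess, 0.09.

μ = 0.09, σ = 0.16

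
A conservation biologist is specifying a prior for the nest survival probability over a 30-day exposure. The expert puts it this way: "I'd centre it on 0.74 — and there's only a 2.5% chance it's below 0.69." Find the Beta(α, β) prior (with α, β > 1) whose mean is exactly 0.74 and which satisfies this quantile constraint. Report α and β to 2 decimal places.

With mean 0.74 fixed, write α = 0.74s, β = 0.26s where s = α+β.
Need P(θ < 0.69) = 0.025 under Beta(0.74s, 0.26s). Normal approximation: (q−m)/√(m(1−m)/s) ≈ z_{0.025} = -1.96, so s ≈ 0.74·0.26·(-1.96)²/(0.69−0.74)² = 295.6.
At s = 295.6: P(θ<0.69) ≈ 0.028. Adjusting to match 0.025 gives s ≈ 312.02.
So α = 0.74·312.02 ≈ 230.89, β = 0.26·312.02 ≈ 81.12.

α ≈ 230.89, β ≈ 81.12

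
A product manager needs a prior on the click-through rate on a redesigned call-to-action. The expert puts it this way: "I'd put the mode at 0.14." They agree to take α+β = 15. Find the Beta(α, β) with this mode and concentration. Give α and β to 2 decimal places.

α = 2.82, β = 12.18

For α,β > 1 the Beta mode is (α−1)/(α+β−2). With α+β = 15, the mode is (α−1)/13.
Set (α−1)/13 = 0.14 → α = 1 + 0.14·13 = 2.82.
β = 15 − α = 12.18.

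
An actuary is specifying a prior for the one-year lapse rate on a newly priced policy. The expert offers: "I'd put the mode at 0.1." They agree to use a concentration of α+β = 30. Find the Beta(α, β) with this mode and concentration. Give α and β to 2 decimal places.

α = 3.80, β = 26.20

For α,β > 1 the Beta mode is (α−1)/(α+β−2). With α+β = 30, the mode is (α−1)/28.
Set (α−1)/28 = 0.1 → α = 1 + 0.1·28 = 3.80.
β = 30 − α = 26.20.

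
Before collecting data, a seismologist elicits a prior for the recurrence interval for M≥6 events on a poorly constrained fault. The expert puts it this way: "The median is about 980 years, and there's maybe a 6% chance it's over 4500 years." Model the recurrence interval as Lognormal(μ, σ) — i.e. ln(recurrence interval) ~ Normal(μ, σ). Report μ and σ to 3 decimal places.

μ ≈ 6.888, σ ≈ 0.980

If T ~ Lognormal(μ,σ) then ln T ~ Normal(μ,σ), so the p-quantile of ln T is μ + z_p·σ.
ln(980) = 6.888 and ln(4500) = 8.412; z_{0.5} = 0, z_{0.94} = 1.555.
σ = (8.412 − 6.888)/(1.555 − (0)) = 0.980.
μ = 6.888 − (0)·0.980 = 6.888.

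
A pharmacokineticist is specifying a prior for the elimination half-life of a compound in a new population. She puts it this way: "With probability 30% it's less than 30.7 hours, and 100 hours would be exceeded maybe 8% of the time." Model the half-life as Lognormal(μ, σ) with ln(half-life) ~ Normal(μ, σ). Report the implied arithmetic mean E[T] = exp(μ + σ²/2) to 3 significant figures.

If T ~ Lognormal(μ,σ) then ln T ~ Normal(μ,σ), so the p-quantile of ln T is μ + z_p·σ.
ln(30.7) = 3.424 and ln(100) = 4.605; z_{0.3} = -0.5244, z_{0.92} = 1.405.
σ = (4.605 − 3.424)/(1.405 − (-0.5244)) = 0.612.
μ = 3.424 − (-0.5244)·0.612 = 3.745.
E[T] = exp(μ + σ²/2) = exp(3.745 + 0.1873) = 51 hours.

E[T] ≈ 51 hours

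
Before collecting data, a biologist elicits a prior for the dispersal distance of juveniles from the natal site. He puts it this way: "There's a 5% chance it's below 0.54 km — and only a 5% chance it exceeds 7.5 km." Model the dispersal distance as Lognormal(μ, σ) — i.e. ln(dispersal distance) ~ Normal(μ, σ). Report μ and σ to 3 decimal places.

If T ~ Lognormal(μ,σ) then ln T ~ Normal(μ,σ), so the p-quantile of ln T is μ + z_p·σ.
ln(0.54) = -0.6162 and ln(7.5) = 2.015; z_{0.05} = -1.645, z_{0.95} = 1.645.
σ = (2.015 − -0.6162)/(1.645 − (-1.645)) = 0.800.
μ = -0.6162 − (-1.645)·0.800 = 0.699.

μ ≈ 0.699, σ ≈ 0.800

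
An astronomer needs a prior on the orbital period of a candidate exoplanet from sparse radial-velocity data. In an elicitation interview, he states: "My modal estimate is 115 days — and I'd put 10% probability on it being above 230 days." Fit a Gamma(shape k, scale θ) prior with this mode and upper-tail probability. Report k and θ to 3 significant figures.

k ≈ 4.99, θ ≈ 28.8

Gamma(k,θ) with k>1 has mode (k−1)θ, so θ = 115/(k−1).
Need P(X < 230) = 0.9 with θ tied to k this way. Start at k = 2, θ = 115: P(X<230) ≈ 0.594.
Too low — raise k to concentrate. Iterating converges to k ≈ 4.99.
Then θ = 115/(4.99−1) ≈ 28.8.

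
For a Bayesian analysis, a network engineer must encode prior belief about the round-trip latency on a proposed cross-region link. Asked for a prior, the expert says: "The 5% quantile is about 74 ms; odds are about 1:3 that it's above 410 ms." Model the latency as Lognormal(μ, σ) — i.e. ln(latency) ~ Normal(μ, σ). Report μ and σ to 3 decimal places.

If T ~ Lognormal(μ,σ) then ln T ~ Normal(μ,σ), so the p-quantile of ln T is μ + z_p·σ.
ln(74) = 4.304 and ln(410) = 6.016; z_{0.05} = -1.645, z_{0.75} = 0.6745.
σ = (6.016 − 4.304)/(0.6745 − (-1.645)) = 0.738.
μ = 4.304 − (-1.645)·0.738 = 5.518.

μ ≈ 5.518, σ ≈ 0.738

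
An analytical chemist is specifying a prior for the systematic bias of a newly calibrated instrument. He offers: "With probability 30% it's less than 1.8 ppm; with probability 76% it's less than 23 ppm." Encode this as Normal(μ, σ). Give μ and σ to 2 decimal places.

μ = 10.83, σ = 17.23

For Normal(μ,σ), the p-quantile is μ + z_p·σ. Here z_{0.3} = -0.5244, z_{0.76} = 0.7063.
So 1.8 = μ − 0.5244σ and 23 = μ + 0.7063σ.
Subtracting: σ = (23 − 1.8)/(0.7063 − (-0.5244)) = 17.23.
Then μ = 1.8 − (-0.5244)·17.23 = 10.83.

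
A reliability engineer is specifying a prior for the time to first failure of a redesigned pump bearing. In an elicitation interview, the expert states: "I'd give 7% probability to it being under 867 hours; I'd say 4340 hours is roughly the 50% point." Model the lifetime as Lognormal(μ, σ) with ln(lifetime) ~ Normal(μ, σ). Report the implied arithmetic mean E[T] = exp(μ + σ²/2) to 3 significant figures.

E[T] ≈ 7870 hours

If T ~ Lognormal(μ,σ) then ln T ~ Normal(μ,σ), so the p-quantile of ln T is μ + z_p·σ.
ln(867) = 6.765 and ln(4340) = 8.376; z_{0.07} = -1.476, z_{0.5} = 0.
σ = (8.376 − 6.765)/(0 − (-1.476)) = 1.091.
μ = 6.765 − (-1.476)·1.091 = 8.376.
E[T] = exp(μ + σ²/2) = exp(8.376 + 0.5955) = 7870 hours.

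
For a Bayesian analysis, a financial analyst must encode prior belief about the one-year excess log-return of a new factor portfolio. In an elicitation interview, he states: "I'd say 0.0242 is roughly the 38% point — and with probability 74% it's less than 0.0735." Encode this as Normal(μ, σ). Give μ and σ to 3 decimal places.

The p-quantile of Normal(μ,σ) is μ + z_p·σ, with z_{0.38} = -0.3055 and z_{0.74} = 0.6433.
Eliminate σ: μ = (z₂·x₁ − z₁·x₂)/(z₂ − z₁) = (0.6433·0.0242 − (-0.3055)·0.0735)/0.9488 = 0.040.
Then σ = (x₂ − x₁)/(z₂ − z₁) = (0.0735 − 0.0242)/0.9488 = 0.052.

μ = 0.040, σ = 0.052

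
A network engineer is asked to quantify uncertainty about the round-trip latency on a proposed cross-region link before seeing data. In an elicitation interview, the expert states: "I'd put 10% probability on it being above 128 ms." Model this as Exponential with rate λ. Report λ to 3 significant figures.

P(T > 128.0) = e^(−λ·128.0) = 0.1, so λ = −ln(0.1)/128.0 = 0.018.

λ ≈ 0.018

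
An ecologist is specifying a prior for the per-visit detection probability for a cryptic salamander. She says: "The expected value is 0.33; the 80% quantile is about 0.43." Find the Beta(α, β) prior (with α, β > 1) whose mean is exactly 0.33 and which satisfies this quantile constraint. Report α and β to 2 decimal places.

α ≈ 4.95, β ≈ 10.05

With mean 0.33 fixed, write α = 0.33s, β = 0.67s where s = α+β.
Need P(θ < 0.43) = 0.8 under Beta(0.33s, 0.67s). Normal approximation: (q−m)/√(m(1−m)/s) ≈ z_{0.8} = 0.842, so s ≈ 0.33·0.67·(0.842)²/(0.43−0.33)² = 15.7.
At s = 15.7: P(θ<0.43) ≈ 0.805. Adjusting to match 0.8 gives s ≈ 15.00.
So α = 0.33·15.00 ≈ 4.95, β = 0.67·15.00 ≈ 10.05.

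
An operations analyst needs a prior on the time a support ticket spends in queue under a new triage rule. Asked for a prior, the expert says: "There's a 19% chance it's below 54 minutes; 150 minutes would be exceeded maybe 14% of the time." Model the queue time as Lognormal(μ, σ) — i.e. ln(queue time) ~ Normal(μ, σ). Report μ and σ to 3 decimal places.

μ ≈ 4.447, σ ≈ 0.522

If T ~ Lognormal(μ,σ) then ln T ~ Normal(μ,σ), so the p-quantile of ln T is μ + z_p·σ.
ln(54) = 3.989 and ln(150) = 5.011; z_{0.19} = -0.8779, z_{0.86} = 1.08.
σ = (5.011 − 3.989)/(1.08 − (-0.8779)) = 0.522.
μ = 3.989 − (-0.8779)·0.522 = 4.447.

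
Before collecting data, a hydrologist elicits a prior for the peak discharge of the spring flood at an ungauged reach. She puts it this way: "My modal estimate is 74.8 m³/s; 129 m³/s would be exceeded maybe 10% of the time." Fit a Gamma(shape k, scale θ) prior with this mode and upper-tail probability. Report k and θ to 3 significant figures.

k ≈ 7.38, θ ≈ 11.7

Gamma(k,θ) with k>1 has mode (k−1)θ, so θ = 74.8/(k−1).
Need P(X < 129) = 0.9 with θ tied to k this way. Start at k = 2, θ = 74.8: P(X<129) ≈ 0.514.
Too low — raise k to concentrate. Iterating converges to k ≈ 7.38.
Then θ = 74.8/(7.38−1) ≈ 11.7.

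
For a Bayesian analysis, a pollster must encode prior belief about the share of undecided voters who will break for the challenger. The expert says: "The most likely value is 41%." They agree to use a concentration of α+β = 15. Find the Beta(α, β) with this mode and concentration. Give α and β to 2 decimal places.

α = 6.33, β = 8.67

For α,β > 1 the Beta mode is (α−1)/(α+β−2). With α+β = 15, the mode is (α−1)/13.
Set (α−1)/13 = 0.41 → α = 1 + 0.41·13 = 6.33.
β = 15 − α = 8.67.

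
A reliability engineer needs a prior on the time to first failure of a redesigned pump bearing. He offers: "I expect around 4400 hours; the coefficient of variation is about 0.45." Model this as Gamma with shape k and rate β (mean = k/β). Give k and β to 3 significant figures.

For Gamma(k, rate β): mean = k/β, variance = k/β², so CV = 1/√k.
CV = 0.45, hence k = 1/CV² = 4.94.
Then β = k/mean = 4.94/4400 = 0.00112.

k ≈ 4.94, β ≈ 0.00112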